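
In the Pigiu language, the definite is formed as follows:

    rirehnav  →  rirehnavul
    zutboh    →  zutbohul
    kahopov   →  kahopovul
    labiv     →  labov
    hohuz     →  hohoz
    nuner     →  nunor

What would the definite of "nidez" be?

rirehnav and labiv both end in -v yet inflect differently (rirehnavul, labov), so the final letter is not what conditions the rule; the last vowel is.
"nidez" has last vowel 'e'. The one such stem in the data (nuner → nunor) changes the last vowel to 'o' (as do labiv, hohuz), so the same rule applies.
The other pattern: stems whose last vowel is 'a' or 'o' add -ul.
So nidez → nidoz.

nidoz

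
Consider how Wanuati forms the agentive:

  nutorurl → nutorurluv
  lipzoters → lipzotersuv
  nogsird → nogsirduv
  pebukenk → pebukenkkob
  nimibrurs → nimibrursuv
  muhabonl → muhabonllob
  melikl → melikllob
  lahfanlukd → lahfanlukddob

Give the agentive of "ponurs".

ponursuv

nogsird and lahfanlukd both end in -d yet inflect differently (nogsirduv, lahfanlukddob), so the final letter is not what conditions the rule; the second-to-last letter is.
"ponurs" has second-to-last letter 'r'. The stems whose second-to-last letter is 'r' (nutorurl → nutorurluv, nogsird → nogsirduv, lipzoters → lipzotersuv) add -uv.
So ponurs → ponursuv.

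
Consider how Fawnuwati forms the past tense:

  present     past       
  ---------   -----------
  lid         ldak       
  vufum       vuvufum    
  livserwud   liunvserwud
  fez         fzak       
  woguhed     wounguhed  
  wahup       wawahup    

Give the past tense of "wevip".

"wevip" has 2 vowels. The stems with 2 vowels (vufum → vuvufum, wahup → wawahup) repeat the first consonant+vowel as a prefix.
The other patterns: stems with 1 vowel delete the last vowel and add -ak; stems with 3 vowels insert -un- after the first vowel.
So wevip → wewevip.

wewevip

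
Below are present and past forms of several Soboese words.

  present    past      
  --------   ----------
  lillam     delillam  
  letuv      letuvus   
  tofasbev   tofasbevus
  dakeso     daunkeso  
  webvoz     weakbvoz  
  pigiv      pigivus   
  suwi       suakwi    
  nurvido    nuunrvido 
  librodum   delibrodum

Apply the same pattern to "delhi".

deaklhi

"delhi" ends in -i. The one such stem in the data (suwi → suakwi) inserts -ak- after the first vowel (as does webvoz), so the same rule applies.
So delhi → deaklhi.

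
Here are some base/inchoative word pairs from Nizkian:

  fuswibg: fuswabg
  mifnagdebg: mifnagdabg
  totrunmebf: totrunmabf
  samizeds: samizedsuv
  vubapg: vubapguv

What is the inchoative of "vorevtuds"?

"vorevtuds" has second-to-last letter 'd'. The one such stem in the data (samizeds → samizedsuv) adds -uv, so the same rule applies.
So vorevtuds → vorevtudsuv.

vorevtudsuv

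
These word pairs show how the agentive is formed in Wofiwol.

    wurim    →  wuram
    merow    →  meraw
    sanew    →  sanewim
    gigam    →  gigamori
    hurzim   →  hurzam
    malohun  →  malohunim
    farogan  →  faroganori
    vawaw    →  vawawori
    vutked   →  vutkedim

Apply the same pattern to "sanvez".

merow and vawaw both end in -w yet inflect differently (meraw, vawawori), so the final letter is not what conditions the rule; the last vowel is.
"sanvez" has last vowel 'e'. The stems whose last vowel is 'e' (vutked → vutkedim, sanew → sanewim) add -im.
The other patterns: stems whose last vowel is 'i' or 'o' change the last vowel to 'a'; stems whose last vowel is 'a' add -ori.
So sanvez → sanvezim.

sanvezim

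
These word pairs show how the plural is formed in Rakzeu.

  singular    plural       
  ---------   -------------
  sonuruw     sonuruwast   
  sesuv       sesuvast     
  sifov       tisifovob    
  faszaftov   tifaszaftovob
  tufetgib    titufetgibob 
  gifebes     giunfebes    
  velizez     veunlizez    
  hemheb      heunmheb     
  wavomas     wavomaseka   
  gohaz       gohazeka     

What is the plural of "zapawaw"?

zapawaweka

sesuv and sifov both end in -v yet inflect differently (sesuvast, tisifovob), so the final letter is not what conditions the rule; the last vowel is.
"zapawaw" has last vowel 'a'. The stems whose last vowel is 'a' (wavomas → wavomaseka, gohaz → gohazeka) add -eka.
The other patterns: stems whose last vowel is 'u' add -ast; stems whose last vowel is 'i' or 'o' add ti- … -ob around the stem; stems whose last vowel is 'e' insert -un- after the first vowel.
So zapawaw → zapawaweka.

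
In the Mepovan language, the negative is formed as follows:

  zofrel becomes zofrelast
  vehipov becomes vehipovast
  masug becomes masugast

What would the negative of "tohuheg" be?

Every pair shown (zofrel → zofrelast, vehipov → vehipovast, masug → masugast) follows the same rule: add -ast.
So tohuheg → tohuhegast.

tohuhegast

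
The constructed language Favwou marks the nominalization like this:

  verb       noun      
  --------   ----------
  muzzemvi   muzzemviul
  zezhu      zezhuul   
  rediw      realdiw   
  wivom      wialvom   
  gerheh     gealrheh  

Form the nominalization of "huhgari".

huhgariul

muzzemvi and rediw both have last vowel 'i' yet inflect differently (muzzemviul, realdiw), so the last vowel is not what conditions the rule; whether the stem ends in a vowel or a consonant is.
"huhgari" ends in a vowel. The stems ending in a vowel (muzzemvi → muzzemviul, zezhu → zezhuul) add -ul.
The other pattern: stems ending in a consonant insert -al- after the first vowel.
So huhgari → huhgariul.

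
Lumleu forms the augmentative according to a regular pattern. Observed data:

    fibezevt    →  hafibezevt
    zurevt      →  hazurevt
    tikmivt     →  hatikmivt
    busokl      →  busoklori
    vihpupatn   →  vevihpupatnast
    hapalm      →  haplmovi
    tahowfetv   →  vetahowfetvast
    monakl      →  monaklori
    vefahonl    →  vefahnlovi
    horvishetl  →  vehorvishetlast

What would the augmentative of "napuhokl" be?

busokl and vefahonl both end in -l yet inflect differently (busoklori, vefahnlovi), so the final letter is not what conditions the rule; the second-to-last letter is.
"napuhokl" has second-to-last letter 'k'. The stems whose second-to-last letter is 'k' (busokl → busoklori, monakl → monaklori) add -ori.
The other patterns: stems whose second-to-last letter is 'l' or 'n' delete the last vowel and add -ovi; stems whose second-to-last letter is 't' add ve- … -ast around the stem; stems whose second-to-last letter is 'v' add the prefix ha-.
So napuhokl → napuhoklori.

napuhoklori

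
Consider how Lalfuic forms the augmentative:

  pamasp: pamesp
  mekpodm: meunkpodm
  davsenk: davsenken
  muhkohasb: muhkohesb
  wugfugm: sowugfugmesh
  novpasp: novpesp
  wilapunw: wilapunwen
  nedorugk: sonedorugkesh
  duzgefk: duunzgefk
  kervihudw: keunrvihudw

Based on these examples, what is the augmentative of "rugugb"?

sorugugbesh

nedorugk and davsenk both end in -k yet inflect differently (sonedorugkesh, davsenken), so the final letter is not what conditions the rule; the second-to-last letter is.
"rugugb" has second-to-last letter 'g'. The stems whose second-to-last letter is 'g' (nedorugk → sonedorugkesh, wugfugm → sowugfugmesh) add so- … -esh around the stem.
So rugugb → sorugugbesh.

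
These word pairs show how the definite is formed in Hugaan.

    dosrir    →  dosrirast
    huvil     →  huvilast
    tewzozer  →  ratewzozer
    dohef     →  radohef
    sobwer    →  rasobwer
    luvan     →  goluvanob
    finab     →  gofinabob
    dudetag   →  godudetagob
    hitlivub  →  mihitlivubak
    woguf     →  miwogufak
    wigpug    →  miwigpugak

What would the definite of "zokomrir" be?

zokomrirast

dosrir and tewzozer both end in -r yet inflect differently (dosrirast, ratewzozer), so the final letter is not what conditions the rule; the last vowel is.
"zokomrir" has last vowel 'i'. The stems whose last vowel is 'i' (dosrir → dosrirast, huvil → huvilast) add -ast.
The other patterns: stems whose last vowel is 'e' add the prefix ra-; stems whose last vowel is 'a' add go- … -ob around the stem; stems whose last vowel is 'u' add mi- … -ak around the stem.
So zokomrir → zokomrirast.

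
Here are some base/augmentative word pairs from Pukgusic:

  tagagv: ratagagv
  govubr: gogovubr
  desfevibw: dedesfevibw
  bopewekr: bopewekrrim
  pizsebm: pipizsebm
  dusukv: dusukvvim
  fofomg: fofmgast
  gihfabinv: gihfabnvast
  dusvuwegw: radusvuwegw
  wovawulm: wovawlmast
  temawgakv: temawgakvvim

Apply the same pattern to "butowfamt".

butowfmtast

tagagv and temawgakv both end in -v yet inflect differently (ratagagv, temawgakvvim), so the final letter is not what conditions the rule; the second-to-last letter is.
"butowfamt" has second-to-last letter 'm'. The one such stem in the data (fofomg → fofmgast) deletes the last vowel and adds -ast (as do wovawulm, gihfabinv), so the same rule applies.
So butowfamt → butowfmtast.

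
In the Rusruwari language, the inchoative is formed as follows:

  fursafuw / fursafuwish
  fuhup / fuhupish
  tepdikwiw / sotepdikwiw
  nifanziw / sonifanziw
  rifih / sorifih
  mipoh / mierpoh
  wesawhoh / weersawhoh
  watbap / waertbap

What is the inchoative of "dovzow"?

fursafuw and tepdikwiw both end in -w yet inflect differently (fursafuwish, sotepdikwiw), so the final letter is not what conditions the rule; the last vowel is.
"dovzow" has last vowel 'o'. The stems whose last vowel is 'o' (mipoh → mierpoh, wesawhoh → weersawhoh) insert -er- after the first vowel.
The other patterns: stems whose last vowel is 'u' add -ish; stems whose last vowel is 'i' add the prefix so-.
So dovzow → doervzow.

doervzow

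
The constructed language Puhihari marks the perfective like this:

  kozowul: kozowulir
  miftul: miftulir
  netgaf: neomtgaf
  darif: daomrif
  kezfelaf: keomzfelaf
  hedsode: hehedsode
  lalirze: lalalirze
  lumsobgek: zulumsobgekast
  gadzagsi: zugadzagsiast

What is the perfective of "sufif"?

"sufif" ends in -f. The stems ending in -f (netgaf → neomtgaf, darif → daomrif, kezfelaf → keomzfelaf) insert -om- after the first vowel.
So sufif → suomfif.

suomfif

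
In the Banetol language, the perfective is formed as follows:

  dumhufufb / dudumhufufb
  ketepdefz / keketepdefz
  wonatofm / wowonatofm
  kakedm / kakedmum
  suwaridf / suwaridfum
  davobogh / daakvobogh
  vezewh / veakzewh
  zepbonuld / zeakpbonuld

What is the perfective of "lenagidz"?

lenagidzum

"lenagidz" has second-to-last letter 'd'. The stems whose second-to-last letter is 'd' (kakedm → kakedmum, suwaridf → suwaridfum) add -um.
So lenagidz → lenagidzum.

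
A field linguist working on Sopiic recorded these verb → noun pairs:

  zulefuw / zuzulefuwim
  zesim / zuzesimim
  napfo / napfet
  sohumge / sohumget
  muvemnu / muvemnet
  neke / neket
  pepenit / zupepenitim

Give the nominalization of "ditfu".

muvemnu and zulefuw both have last vowel 'u' yet inflect differently (muvemnet, zuzulefuwim), so the last vowel is not what conditions the rule; whether the stem ends in a vowel or a consonant is.
"ditfu" ends in a vowel. The stems ending in a vowel (neke → neket, napfo → napfet, muvemnu → muvemnet) drop the final letter and add -et.
The other pattern: stems ending in a consonant add zu- … -im around the stem.
So ditfu → ditfet.

ditfet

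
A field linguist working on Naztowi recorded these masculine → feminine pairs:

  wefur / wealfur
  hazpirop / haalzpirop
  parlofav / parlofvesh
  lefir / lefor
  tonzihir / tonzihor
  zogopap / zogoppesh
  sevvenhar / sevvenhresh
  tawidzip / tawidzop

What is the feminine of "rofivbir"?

rofivbor

zogopap and hazpirop both end in -p yet inflect differently (zogoppesh, haalzpirop), so the final letter is not what conditions the rule; the last vowel is.
"rofivbir" has last vowel 'i'. The stems whose last vowel is 'i' (tawidzip → tawidzop, lefir → lefor, tonzihir → tonzihor) change the last vowel to 'o'.
The other patterns: stems whose last vowel is 'a' delete the last vowel and add -esh; stems whose last vowel is 'o' or 'u' insert -al- after the first vowel.
So rofivbir → rofivbor.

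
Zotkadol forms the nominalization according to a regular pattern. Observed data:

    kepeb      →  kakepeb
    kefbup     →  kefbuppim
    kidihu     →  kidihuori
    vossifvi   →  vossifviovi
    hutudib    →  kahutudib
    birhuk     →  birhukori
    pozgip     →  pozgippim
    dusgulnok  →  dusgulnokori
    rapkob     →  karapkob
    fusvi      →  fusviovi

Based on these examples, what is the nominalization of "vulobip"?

vossifvi and pozgip both have last vowel 'i' yet inflect differently (vossifviovi, pozgippim), so the last vowel is not what conditions the rule; the final letter is.
"vulobip" ends in -p. The stems ending in -p (pozgip → pozgippim, kefbup → kefbuppim) double the final consonant and add -im.
The other patterns: stems ending in -i add -ovi; stems ending in -b add the prefix ka-; stems ending in -k or -u add -ori.
So vulobip → vulobippim.

vulobippim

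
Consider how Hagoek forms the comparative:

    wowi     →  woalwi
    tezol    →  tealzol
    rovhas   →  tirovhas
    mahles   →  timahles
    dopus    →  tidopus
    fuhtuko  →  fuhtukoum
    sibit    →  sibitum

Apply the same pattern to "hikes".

tihikes

tezol and fuhtuko both have last vowel 'o' yet inflect differently (tealzol, fuhtukoum), so the last vowel is not what conditions the rule; the final letter is.
"hikes" ends in -s. The stems ending in -s (rovhas → tirovhas, mahles → timahles, dopus → tidopus) add the prefix ti-.
So hikes → tihikes.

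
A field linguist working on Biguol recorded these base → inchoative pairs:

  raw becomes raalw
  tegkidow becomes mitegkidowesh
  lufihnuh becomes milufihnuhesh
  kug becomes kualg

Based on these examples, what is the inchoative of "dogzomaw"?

midogzomawesh

"dogzomaw" has 3 vowels. The stems with 3 vowels (lufihnuh → milufihnuhesh, tegkidow → mitegkidowesh) add mi- … -esh around the stem.
So dogzomaw → midogzomawesh.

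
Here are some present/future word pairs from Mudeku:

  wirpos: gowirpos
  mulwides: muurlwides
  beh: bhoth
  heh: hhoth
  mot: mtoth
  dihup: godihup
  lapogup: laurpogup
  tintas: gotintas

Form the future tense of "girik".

dihup and lapogup both end in -p yet inflect differently (godihup, laurpogup), so the final letter is not what conditions the rule; the number of vowels is.
"girik" has 2 vowels. The stems with 2 vowels (wirpos → gowirpos, dihup → godihup, tintas → gotintas) add the prefix go-.
So girik → gogirik.

gogirik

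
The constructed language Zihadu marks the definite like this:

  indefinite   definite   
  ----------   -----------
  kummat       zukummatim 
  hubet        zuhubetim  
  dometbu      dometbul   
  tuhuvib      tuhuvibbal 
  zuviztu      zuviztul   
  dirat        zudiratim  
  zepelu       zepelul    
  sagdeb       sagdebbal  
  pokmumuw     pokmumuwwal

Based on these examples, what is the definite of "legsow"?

legsowwal

zepelu and pokmumuw both have last vowel 'u' yet inflect differently (zepelul, pokmumuwwal), so the last vowel is not what conditions the rule; the final letter is.
"legsow" ends in -w. The one such stem in the data (pokmumuw → pokmumuwwal) doubles the final consonant and adds -al (as do sagdeb, tuhuvib), so the same rule applies.
So legsow → legsowwal.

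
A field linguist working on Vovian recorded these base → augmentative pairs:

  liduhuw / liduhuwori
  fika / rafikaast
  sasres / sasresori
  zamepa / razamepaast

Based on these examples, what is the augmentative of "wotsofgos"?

zamepa and liduhuw both have 3 vowels yet inflect differently (razamepaast, liduhuwori), so the number of vowels is not what conditions the rule; the final letter is.
"wotsofgos" ends in -s. The one such stem in the data (sasres → sasresori) adds -ori, so the same rule applies.
The other pattern: stems ending in -a add ra- … -ast around the stem.
So wotsofgos → wotsofgosori.

wotsofgosori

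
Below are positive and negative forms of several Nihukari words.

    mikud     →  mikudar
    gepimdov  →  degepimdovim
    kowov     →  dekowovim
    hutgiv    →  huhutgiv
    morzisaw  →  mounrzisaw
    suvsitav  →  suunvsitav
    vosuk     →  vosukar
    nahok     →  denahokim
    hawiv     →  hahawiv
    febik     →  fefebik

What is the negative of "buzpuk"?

"buzpuk" has last vowel 'u'. The stems whose last vowel is 'u' (mikud → mikudar, vosuk → vosukar) add -ar.
So buzpuk → buzpukar.

buzpukar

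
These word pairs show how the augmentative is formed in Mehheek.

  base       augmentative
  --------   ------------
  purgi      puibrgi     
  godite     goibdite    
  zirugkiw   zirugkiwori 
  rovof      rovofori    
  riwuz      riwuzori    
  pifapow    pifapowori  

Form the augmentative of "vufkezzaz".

purgi and zirugkiw both have last vowel 'i' yet inflect differently (puibrgi, zirugkiwori), so the last vowel is not what conditions the rule; whether the stem ends in a vowel or a consonant is.
"vufkezzaz" ends in a consonant. The stems ending in a consonant (zirugkiw → zirugkiwori, rovof → rovofori, riwuz → riwuzori) add -ori.
The other pattern: stems ending in a vowel insert -ib- after the first vowel.
So vufkezzaz → vufkezzazori.

vufkezzazori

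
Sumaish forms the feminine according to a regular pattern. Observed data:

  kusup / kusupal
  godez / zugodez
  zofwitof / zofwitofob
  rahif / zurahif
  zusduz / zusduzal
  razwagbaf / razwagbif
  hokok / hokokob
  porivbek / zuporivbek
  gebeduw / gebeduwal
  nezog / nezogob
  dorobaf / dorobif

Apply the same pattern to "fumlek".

zufumlek

"fumlek" has last vowel 'e'. The stems whose last vowel is 'e' (godez → zugodez, porivbek → zuporivbek) add the prefix zu-.
So fumlek → zufumlek.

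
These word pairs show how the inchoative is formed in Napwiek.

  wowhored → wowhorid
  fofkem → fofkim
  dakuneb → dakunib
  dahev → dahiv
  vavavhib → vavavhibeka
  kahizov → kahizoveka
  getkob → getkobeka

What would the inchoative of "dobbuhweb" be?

dobbuhwib

dakuneb and vavavhib both end in -b yet inflect differently (dakunib, vavavhibeka), so the final letter is not what conditions the rule; the last vowel is.
"dobbuhweb" has last vowel 'e'. The stems whose last vowel is 'e' (wowhored → wowhorid, fofkem → fofkim, dakuneb → dakunib) change the last vowel to 'i'.
The other pattern: stems whose last vowel is 'i' or 'o' add -eka.
So dobbuhweb → dobbuhwib.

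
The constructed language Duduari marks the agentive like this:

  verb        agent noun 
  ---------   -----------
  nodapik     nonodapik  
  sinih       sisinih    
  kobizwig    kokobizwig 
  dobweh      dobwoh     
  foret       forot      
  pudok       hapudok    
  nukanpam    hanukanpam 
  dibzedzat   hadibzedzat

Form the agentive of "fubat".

hafubat

"fubat" has last vowel 'a'. The stems whose last vowel is 'a' (nukanpam → hanukanpam, dibzedzat → hadibzedzat) add the prefix ha-.
So fubat → hafubat.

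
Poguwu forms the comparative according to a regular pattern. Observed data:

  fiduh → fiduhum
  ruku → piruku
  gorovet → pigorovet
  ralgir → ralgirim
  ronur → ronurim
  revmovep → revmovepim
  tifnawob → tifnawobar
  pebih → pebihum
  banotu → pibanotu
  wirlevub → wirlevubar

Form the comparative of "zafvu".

banotu and fiduh both have last vowel 'u' yet inflect differently (pibanotu, fiduhum), so the last vowel is not what conditions the rule; the final letter is.
"zafvu" ends in -u. The stems ending in -u (banotu → pibanotu, ruku → piruku) add the prefix pi-.
So zafvu → pizafvu.

pizafvu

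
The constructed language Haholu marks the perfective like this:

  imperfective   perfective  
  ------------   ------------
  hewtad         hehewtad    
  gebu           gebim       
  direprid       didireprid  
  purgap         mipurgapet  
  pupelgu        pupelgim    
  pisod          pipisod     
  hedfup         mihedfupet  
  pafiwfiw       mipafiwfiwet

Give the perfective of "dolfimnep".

midolfimnepet

gebu and hedfup both have last vowel 'u' yet inflect differently (gebim, mihedfupet), so the last vowel is not what conditions the rule; the final letter is.
"dolfimnep" ends in -p. The stems ending in -p (hedfup → mihedfupet, purgap → mipurgapet) add mi- … -et around the stem.
The other patterns: stems ending in -u drop the final letter and add -im; stems ending in -d repeat the first consonant+vowel as a prefix.
So dolfimnep → midolfimnepet.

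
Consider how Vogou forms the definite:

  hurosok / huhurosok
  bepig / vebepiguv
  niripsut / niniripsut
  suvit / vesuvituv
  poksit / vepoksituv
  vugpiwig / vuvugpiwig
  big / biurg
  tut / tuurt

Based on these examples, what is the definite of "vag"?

vaurg

tut and suvit both end in -t yet inflect differently (tuurt, vesuvituv), so the final letter is not what conditions the rule; the number of vowels is.
"vag" has 1 vowel. The stems with 1 vowel (big → biurg, tut → tuurt) insert -ur- after the first vowel.
So vag → vaurg.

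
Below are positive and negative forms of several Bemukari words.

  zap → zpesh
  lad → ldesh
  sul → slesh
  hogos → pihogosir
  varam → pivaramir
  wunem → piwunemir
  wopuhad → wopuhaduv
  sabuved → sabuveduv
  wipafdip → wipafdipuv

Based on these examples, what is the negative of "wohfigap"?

wohfigapuv

lad and wopuhad both end in -d yet inflect differently (ldesh, wopuhaduv), so the final letter is not what conditions the rule; the number of vowels is.
"wohfigap" has 3 vowels. The stems with 3 vowels (wopuhad → wopuhaduv, sabuved → sabuveduv, wipafdip → wipafdipuv) add -uv.
So wohfigap → wohfigapuv.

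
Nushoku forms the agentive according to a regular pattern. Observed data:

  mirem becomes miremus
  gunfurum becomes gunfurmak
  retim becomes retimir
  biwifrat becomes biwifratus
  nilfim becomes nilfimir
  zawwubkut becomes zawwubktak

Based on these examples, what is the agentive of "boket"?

boketus

gunfurum and nilfim both end in -m yet inflect differently (gunfurmak, nilfimir), so the final letter is not what conditions the rule; the last vowel is.
"boket" has last vowel 'e'. The one such stem in the data (mirem → miremus) adds -us, so the same rule applies.
So boket → boketus.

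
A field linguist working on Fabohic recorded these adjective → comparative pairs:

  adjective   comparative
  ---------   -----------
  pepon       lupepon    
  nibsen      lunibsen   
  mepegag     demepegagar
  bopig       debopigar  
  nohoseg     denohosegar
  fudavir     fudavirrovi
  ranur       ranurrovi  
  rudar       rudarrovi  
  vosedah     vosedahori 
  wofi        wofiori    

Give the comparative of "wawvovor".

wawvovorrovi

nibsen and nohoseg both have last vowel 'e' yet inflect differently (lunibsen, denohosegar), so the last vowel is not what conditions the rule; the final letter is.
"wawvovor" ends in -r. The stems ending in -r (fudavir → fudavirrovi, ranur → ranurrovi, rudar → rudarrovi) double the final consonant and add -ovi.
The other patterns: stems ending in -n add the prefix lu-; stems ending in -g add de- … -ar around the stem; stems ending in -h or -i add -ori.
So wawvovor → wawvovorrovi.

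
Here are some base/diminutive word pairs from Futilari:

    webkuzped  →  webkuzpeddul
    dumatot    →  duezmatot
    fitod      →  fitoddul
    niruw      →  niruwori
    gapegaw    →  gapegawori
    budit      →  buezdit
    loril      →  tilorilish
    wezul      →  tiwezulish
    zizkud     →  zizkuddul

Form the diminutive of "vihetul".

niruw and wezul both have last vowel 'u' yet inflect differently (niruwori, tiwezulish), so the last vowel is not what conditions the rule; the final letter is.
"vihetul" ends in -l. The stems ending in -l (loril → tilorilish, wezul → tiwezulish) add ti- … -ish around the stem.
So vihetul → tivihetulish.

tivihetulish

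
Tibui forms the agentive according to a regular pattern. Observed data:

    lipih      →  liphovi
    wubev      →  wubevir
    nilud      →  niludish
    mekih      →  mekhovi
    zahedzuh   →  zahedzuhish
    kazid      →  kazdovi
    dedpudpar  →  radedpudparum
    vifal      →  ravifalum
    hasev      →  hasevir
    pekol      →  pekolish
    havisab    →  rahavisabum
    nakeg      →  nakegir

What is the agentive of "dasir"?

dasrovi

mekih and zahedzuh both end in -h yet inflect differently (mekhovi, zahedzuhish), so the final letter is not what conditions the rule; the last vowel is.
"dasir" has last vowel 'i'. The stems whose last vowel is 'i' (mekih → mekhovi, lipih → liphovi, kazid → kazdovi) delete the last vowel and add -ovi.
The other patterns: stems whose last vowel is 'e' add -ir; stems whose last vowel is 'a' add ra- … -um around the stem; stems whose last vowel is 'o' or 'u' add -ish.
So dasir → dasrovi.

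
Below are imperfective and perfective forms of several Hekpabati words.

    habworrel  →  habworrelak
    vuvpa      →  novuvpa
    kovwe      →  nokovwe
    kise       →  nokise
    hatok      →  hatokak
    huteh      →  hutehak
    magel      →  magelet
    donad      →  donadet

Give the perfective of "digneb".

dignebet

"digneb" begins with d-. The one such stem in the data (donad → donadet) adds -et, so the same rule applies.
The other patterns: stems beginning with k- or v- add the prefix no-; stems beginning with h- add -ak.
So digneb → dignebet.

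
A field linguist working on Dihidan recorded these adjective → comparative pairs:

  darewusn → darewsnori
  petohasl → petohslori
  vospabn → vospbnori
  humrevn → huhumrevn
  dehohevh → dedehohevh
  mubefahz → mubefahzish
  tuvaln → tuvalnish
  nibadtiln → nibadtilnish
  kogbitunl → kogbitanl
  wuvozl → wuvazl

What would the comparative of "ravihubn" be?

ravihbnori

"ravihubn" has second-to-last letter 'b'. The one such stem in the data (vospabn → vospbnori) deletes the last vowel and adds -ori (as do darewusn, petohasl), so the same rule applies.
The other patterns: stems whose second-to-last letter is 'v' repeat the first consonant+vowel as a prefix; stems whose second-to-last letter is 'h' or 'l' add -ish; stems whose second-to-last letter is 'n' or 'z' change the last vowel to 'a'.
So ravihubn → ravihbnori.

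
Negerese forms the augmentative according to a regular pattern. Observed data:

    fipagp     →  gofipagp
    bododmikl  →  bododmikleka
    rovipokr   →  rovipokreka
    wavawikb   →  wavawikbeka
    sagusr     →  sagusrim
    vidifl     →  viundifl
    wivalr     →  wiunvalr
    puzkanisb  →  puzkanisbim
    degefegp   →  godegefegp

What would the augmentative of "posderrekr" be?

posderrekreka

rovipokr and sagusr both end in -r yet inflect differently (rovipokreka, sagusrim), so the final letter is not what conditions the rule; the second-to-last letter is.
"posderrekr" has second-to-last letter 'k'. The stems whose second-to-last letter is 'k' (wavawikb → wavawikbeka, rovipokr → rovipokreka, bododmikl → bododmikleka) add -eka.
The other patterns: stems whose second-to-last letter is 's' add -im; stems whose second-to-last letter is 'g' add the prefix go-; stems whose second-to-last letter is 'f' or 'l' insert -un- after the first vowel.
So posderrekr → posderrekreka.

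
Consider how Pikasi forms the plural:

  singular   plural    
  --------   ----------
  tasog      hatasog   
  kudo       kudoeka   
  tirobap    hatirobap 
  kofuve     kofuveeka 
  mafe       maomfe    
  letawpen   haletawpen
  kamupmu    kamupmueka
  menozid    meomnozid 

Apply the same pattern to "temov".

kofuve and mafe both end in -e yet inflect differently (kofuveeka, maomfe), so the final letter is not what conditions the rule; the first letter is.
"temov" begins with t-. The stems beginning with t- (tasog → hatasog, tirobap → hatirobap) add the prefix ha-.
The other patterns: stems beginning with k- add -eka; stems beginning with m- insert -om- after the first vowel.
So temov → hatemov.

hatemov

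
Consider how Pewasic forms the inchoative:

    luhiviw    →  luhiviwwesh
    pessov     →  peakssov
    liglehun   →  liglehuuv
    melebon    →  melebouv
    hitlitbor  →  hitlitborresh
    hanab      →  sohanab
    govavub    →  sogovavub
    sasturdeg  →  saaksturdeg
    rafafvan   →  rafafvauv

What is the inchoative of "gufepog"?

hitlitbor and melebon both have last vowel 'o' yet inflect differently (hitlitborresh, melebouv), so the last vowel is not what conditions the rule; the final letter is.
"gufepog" ends in -g. The one such stem in the data (sasturdeg → saaksturdeg) inserts -ak- after the first vowel (as does pessov), so the same rule applies.
So gufepog → guakfepog.

guakfepog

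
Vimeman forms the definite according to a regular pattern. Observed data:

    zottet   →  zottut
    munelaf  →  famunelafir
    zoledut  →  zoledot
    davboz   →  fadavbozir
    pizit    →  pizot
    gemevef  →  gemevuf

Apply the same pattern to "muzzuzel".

muzzuzul

zottet and zoledut both end in -t yet inflect differently (zottut, zoledot), so the final letter is not what conditions the rule; the last vowel is.
"muzzuzel" has last vowel 'e'. The stems whose last vowel is 'e' (gemevef → gemevuf, zottet → zottut) change the last vowel to 'u'.
The other patterns: stems whose last vowel is 'i' or 'u' change the last vowel to 'o'; stems whose last vowel is 'a' or 'o' add fa- … -ir around the stem.
So muzzuzel → muzzuzul.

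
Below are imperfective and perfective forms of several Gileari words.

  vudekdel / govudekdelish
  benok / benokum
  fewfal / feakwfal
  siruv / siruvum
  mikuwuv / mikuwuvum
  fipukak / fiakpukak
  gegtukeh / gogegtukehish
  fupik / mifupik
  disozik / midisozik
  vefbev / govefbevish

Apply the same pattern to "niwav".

niakwav

"niwav" has last vowel 'a'. The stems whose last vowel is 'a' (fewfal → feakwfal, fipukak → fiakpukak) insert -ak- after the first vowel.
The other patterns: stems whose last vowel is 'i' add the prefix mi-; stems whose last vowel is 'e' add go- … -ish around the stem; stems whose last vowel is 'o' or 'u' add -um.
So niwav → niakwav.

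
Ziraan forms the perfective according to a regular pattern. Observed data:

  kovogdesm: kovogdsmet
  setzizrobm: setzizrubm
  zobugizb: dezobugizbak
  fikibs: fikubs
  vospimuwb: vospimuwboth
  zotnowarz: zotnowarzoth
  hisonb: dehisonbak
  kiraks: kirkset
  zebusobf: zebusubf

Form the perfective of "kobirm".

kobirmoth

hisonb and vospimuwb both end in -b yet inflect differently (dehisonbak, vospimuwboth), so the final letter is not what conditions the rule; the second-to-last letter is.
"kobirm" has second-to-last letter 'r'. The one such stem in the data (zotnowarz → zotnowarzoth) adds -oth, so the same rule applies.
The other patterns: stems whose second-to-last letter is 'b' change the last vowel to 'u'; stems whose second-to-last letter is 'n' or 'z' add de- … -ak around the stem; stems whose second-to-last letter is 'k' or 's' delete the last vowel and add -et.
So kobirm → kobirmoth.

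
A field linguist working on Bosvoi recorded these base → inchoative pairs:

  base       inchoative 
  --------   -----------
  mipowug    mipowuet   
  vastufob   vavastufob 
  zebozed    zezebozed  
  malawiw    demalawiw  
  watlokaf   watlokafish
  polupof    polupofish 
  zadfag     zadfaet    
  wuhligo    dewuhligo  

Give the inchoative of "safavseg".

wuhligo and polupof both have last vowel 'o' yet inflect differently (dewuhligo, polupofish), so the last vowel is not what conditions the rule; the final letter is.
"safavseg" ends in -g. The stems ending in -g (mipowug → mipowuet, zadfag → zadfaet) drop the final letter and add -et.
The other patterns: stems ending in -o or -w add the prefix de-; stems ending in -f add -ish; stems ending in -b or -d repeat the first consonant+vowel as a prefix.
So safavseg → safavseet.

safavseet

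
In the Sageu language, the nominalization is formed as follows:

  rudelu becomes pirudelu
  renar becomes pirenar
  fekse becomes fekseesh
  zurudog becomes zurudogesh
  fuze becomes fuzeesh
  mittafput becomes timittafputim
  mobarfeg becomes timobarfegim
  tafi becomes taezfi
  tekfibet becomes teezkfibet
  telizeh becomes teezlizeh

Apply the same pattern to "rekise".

zurudog and mobarfeg both end in -g yet inflect differently (zurudogesh, timobarfegim), so the final letter is not what conditions the rule; the first letter is.
"rekise" begins with r-. The stems beginning with r- (rudelu → pirudelu, renar → pirenar) add the prefix pi-.
So rekise → pirekise.

pirekise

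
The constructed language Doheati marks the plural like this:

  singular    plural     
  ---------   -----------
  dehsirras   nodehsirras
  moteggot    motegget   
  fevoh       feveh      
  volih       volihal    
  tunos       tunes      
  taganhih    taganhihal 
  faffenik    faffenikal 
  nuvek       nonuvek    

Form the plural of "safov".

taganhih and fevoh both end in -h yet inflect differently (taganhihal, feveh), so the final letter is not what conditions the rule; the last vowel is.
"safov" has last vowel 'o'. The stems whose last vowel is 'o' (moteggot → motegget, tunos → tunes, fevoh → feveh) change the last vowel to 'e'.
So safov → safev.

safev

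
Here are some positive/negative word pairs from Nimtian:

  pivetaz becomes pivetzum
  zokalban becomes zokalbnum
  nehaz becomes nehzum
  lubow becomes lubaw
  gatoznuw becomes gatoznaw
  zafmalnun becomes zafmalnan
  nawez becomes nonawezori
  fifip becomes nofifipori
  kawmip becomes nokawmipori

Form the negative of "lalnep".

nolalnepori

zokalban and zafmalnun both end in -n yet inflect differently (zokalbnum, zafmalnan), so the final letter is not what conditions the rule; the last vowel is.
"lalnep" has last vowel 'e'. The one such stem in the data (nawez → nonawezori) adds no- … -ori around the stem, so the same rule applies.
So lalnep → nolalnepori.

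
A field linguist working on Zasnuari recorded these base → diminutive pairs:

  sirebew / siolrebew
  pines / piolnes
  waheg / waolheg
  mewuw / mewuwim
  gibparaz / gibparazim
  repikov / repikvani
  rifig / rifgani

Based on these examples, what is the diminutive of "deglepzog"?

deglepzgani

sirebew and mewuw both end in -w yet inflect differently (siolrebew, mewuwim), so the final letter is not what conditions the rule; the last vowel is.
"deglepzog" has last vowel 'o'. The one such stem in the data (repikov → repikvani) deletes the last vowel and adds -ani (as does rifig), so the same rule applies.
The other patterns: stems whose last vowel is 'e' insert -ol- after the first vowel; stems whose last vowel is 'a' or 'u' add -im.
So deglepzog → deglepzgani.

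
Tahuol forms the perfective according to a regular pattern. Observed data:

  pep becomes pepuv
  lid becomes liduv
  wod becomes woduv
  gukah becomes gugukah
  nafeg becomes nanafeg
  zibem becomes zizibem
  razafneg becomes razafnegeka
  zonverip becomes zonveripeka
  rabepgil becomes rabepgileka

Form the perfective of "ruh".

ruhuv

"ruh" has 1 vowel. The stems with 1 vowel (pep → pepuv, lid → liduv, wod → woduv) add -uv.
So ruh → ruhuv.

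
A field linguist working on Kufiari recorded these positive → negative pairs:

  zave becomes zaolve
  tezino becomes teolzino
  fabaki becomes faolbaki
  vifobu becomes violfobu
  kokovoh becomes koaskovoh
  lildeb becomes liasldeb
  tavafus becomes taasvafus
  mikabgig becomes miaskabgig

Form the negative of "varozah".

vaasrozah

"varozah" ends in a consonant. The stems ending in a consonant (kokovoh → koaskovoh, lildeb → liasldeb, tavafus → taasvafus) insert -as- after the first vowel.
The other pattern: stems ending in a vowel insert -ol- after the first vowel.
So varozah → vaasrozah.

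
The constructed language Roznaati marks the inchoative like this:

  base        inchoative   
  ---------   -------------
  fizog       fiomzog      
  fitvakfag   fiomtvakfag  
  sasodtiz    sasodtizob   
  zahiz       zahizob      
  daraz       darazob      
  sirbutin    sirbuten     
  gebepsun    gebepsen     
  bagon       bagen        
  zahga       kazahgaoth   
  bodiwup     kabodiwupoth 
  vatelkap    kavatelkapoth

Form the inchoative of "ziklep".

kaziklepoth

fitvakfag and daraz both have last vowel 'a' yet inflect differently (fiomtvakfag, darazob), so the last vowel is not what conditions the rule; the final letter is.
"ziklep" ends in -p. The stems ending in -p (bodiwup → kabodiwupoth, vatelkap → kavatelkapoth) add ka- … -oth around the stem.
The other patterns: stems ending in -g insert -om- after the first vowel; stems ending in -z add -ob; stems ending in -n change the last vowel to 'e'.
So ziklep → kaziklepoth.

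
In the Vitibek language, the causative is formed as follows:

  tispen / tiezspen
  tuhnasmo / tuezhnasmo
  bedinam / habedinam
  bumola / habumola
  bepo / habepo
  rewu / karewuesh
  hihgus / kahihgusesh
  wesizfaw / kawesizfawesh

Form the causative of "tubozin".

tuhnasmo and bepo both end in -o yet inflect differently (tuezhnasmo, habepo), so the final letter is not what conditions the rule; the first letter is.
"tubozin" begins with t-. The stems beginning with t- (tispen → tiezspen, tuhnasmo → tuezhnasmo) insert -ez- after the first vowel.
So tubozin → tuezbozin.

tuezbozin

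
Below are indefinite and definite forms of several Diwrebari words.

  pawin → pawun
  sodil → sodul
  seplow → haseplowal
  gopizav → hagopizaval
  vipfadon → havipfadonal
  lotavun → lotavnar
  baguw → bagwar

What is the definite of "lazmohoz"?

pawin and vipfadon both end in -n yet inflect differently (pawun, havipfadonal), so the final letter is not what conditions the rule; the last vowel is.
"lazmohoz" has last vowel 'o'. The stems whose last vowel is 'o' (seplow → haseplowal, vipfadon → havipfadonal) add ha- … -al around the stem.
So lazmohoz → halazmohozal.

halazmohozal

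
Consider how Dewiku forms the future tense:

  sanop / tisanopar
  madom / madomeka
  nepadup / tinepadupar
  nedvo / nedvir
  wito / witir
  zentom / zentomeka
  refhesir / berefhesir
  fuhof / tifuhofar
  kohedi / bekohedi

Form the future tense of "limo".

limir

"limo" ends in -o. The stems ending in -o (nedvo → nedvir, wito → witir) drop the final letter and add -ir.
The other patterns: stems ending in -f or -p add ti- … -ar around the stem; stems ending in -m add -eka; stems ending in -i or -r add the prefix be-.
So limo → limir.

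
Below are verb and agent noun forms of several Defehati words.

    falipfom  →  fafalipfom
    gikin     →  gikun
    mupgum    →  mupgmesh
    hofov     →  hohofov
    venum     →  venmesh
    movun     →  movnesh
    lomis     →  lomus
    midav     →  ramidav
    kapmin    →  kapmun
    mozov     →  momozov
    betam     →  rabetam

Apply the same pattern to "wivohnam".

rawivohnam

mupgum and betam both end in -m yet inflect differently (mupgmesh, rabetam), so the final letter is not what conditions the rule; the last vowel is.
"wivohnam" has last vowel 'a'. The stems whose last vowel is 'a' (midav → ramidav, betam → rabetam) add the prefix ra-.
So wivohnam → rawivohnam.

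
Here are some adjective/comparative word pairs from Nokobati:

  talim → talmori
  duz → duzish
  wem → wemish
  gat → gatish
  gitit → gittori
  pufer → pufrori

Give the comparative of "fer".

wem and talim both end in -m yet inflect differently (wemish, talmori), so the final letter is not what conditions the rule; the number of vowels is.
"fer" has 1 vowel. The stems with 1 vowel (duz → duzish, gat → gatish, wem → wemish) add -ish.
The other pattern: stems with 2 vowels delete the last vowel and add -ori.
So fer → ferish.

ferish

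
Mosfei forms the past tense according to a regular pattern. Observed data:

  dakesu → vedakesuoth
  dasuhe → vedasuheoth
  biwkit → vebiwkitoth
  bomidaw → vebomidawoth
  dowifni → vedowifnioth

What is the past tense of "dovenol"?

vedovenoloth

Every pair shown (dakesu → vedakesuoth, dasuhe → vedasuheoth, biwkit → vebiwkitoth, …) follows the same rule: add ve- … -oth around the stem.
So dovenol → vedovenoloth.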